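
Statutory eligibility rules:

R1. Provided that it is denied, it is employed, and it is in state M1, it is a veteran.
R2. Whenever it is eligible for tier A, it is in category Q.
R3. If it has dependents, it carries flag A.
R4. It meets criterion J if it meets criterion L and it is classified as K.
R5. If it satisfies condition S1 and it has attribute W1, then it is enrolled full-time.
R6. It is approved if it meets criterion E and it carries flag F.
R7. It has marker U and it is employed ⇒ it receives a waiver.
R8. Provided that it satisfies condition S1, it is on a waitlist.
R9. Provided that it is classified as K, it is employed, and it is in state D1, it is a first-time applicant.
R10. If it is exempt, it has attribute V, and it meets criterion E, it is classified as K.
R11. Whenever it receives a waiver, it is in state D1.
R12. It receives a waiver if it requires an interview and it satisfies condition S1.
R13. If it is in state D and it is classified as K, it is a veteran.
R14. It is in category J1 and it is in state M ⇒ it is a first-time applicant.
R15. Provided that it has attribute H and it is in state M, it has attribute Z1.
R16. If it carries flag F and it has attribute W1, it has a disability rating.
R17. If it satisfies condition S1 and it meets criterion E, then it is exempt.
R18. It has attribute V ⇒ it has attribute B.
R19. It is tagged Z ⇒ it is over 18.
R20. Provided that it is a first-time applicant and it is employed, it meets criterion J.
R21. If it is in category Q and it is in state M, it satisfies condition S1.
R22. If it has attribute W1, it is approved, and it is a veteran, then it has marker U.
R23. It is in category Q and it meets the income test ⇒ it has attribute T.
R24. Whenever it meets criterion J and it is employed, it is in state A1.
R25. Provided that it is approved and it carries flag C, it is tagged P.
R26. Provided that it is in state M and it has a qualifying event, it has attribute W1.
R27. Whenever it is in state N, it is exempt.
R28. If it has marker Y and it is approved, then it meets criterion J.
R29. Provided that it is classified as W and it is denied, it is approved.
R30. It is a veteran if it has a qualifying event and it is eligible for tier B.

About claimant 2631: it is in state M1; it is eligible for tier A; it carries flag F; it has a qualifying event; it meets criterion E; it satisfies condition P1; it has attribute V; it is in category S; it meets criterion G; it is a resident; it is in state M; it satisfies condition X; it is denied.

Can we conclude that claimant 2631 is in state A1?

No

Forward chaining from the given facts derives: is in category Q, is approved, has attribute B, satisfies condition S1, has attribute W1, is enrolled full-time, is on a waitlist, has a disability rating, is exempt, is classified as K.
The only rule concluding "it is in state A1" is R24, which needs "it meets criterion J"; that is never established.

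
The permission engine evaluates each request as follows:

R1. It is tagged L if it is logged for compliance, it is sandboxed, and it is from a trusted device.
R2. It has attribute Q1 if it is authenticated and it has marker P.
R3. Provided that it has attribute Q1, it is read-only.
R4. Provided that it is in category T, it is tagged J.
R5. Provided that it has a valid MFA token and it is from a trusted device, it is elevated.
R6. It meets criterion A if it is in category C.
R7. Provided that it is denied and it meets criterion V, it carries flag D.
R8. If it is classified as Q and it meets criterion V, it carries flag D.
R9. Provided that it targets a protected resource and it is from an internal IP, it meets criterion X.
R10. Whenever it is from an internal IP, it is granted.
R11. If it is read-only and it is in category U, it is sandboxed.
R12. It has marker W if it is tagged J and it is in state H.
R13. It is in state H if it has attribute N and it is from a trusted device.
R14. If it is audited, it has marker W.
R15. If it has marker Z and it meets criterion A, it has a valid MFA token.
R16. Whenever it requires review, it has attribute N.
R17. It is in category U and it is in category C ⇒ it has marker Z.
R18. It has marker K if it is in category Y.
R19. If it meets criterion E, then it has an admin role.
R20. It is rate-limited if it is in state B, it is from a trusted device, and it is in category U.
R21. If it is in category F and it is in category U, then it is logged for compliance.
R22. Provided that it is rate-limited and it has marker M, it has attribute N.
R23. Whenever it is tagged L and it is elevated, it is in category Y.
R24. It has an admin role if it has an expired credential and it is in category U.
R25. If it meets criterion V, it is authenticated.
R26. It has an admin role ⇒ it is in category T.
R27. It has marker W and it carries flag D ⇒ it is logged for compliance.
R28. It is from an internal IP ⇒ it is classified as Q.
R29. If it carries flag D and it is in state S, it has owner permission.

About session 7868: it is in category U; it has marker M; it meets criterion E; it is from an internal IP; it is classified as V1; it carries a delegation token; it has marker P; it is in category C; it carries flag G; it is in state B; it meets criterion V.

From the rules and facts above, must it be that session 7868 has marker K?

Forward chaining from the given facts derives: meets criterion A, is granted, has marker Z, has an admin role, is authenticated, is in category T, is classified as Q, has attribute Q1, is read-only, is tagged J, carries flag D, is sandboxed, has a valid MFA token.
The only rule concluding "it has marker K" is R18, which needs "it is in category Y"; that is never established.

No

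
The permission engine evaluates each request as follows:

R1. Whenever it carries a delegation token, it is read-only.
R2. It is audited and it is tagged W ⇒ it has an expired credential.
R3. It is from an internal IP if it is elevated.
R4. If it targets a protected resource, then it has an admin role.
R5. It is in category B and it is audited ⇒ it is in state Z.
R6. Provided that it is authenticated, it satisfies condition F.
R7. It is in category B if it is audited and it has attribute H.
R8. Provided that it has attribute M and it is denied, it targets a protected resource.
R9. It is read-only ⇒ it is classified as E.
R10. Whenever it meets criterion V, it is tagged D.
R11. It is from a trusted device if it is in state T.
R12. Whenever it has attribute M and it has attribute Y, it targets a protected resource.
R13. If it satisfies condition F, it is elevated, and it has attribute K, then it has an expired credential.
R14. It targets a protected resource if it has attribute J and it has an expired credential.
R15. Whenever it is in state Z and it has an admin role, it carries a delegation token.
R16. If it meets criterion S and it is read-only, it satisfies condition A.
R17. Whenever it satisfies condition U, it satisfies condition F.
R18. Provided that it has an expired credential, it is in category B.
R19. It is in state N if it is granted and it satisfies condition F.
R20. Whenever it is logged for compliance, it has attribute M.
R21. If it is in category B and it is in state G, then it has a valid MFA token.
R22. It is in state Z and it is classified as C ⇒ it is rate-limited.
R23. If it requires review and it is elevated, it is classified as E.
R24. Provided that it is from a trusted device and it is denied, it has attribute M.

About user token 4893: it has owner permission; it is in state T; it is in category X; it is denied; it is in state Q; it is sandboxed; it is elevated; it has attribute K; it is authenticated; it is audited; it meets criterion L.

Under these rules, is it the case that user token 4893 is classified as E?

By R6 (it is authenticated): it satisfies condition F.
By R11 (it is in state T): it is from a trusted device.
By R13 (it satisfies condition F, it is elevated, it has attribute K): it has an expired credential.
By R18 (it has an expired credential): it is in category B.
By R24 (it is from a trusted device, it is denied): it has attribute M.
By R5 (it is in category B, it is audited): it is in state Z.
By R8 (it has attribute M, it is denied): it targets a protected resource.
By R4 (it targets a protected resource): it has an admin role.
By R15 (it is in state Z, it has an admin role): it carries a delegation token.
By R1 (it carries a delegation token): it is read-only.
By R9 (it is read-only): it is classified as E.

Yes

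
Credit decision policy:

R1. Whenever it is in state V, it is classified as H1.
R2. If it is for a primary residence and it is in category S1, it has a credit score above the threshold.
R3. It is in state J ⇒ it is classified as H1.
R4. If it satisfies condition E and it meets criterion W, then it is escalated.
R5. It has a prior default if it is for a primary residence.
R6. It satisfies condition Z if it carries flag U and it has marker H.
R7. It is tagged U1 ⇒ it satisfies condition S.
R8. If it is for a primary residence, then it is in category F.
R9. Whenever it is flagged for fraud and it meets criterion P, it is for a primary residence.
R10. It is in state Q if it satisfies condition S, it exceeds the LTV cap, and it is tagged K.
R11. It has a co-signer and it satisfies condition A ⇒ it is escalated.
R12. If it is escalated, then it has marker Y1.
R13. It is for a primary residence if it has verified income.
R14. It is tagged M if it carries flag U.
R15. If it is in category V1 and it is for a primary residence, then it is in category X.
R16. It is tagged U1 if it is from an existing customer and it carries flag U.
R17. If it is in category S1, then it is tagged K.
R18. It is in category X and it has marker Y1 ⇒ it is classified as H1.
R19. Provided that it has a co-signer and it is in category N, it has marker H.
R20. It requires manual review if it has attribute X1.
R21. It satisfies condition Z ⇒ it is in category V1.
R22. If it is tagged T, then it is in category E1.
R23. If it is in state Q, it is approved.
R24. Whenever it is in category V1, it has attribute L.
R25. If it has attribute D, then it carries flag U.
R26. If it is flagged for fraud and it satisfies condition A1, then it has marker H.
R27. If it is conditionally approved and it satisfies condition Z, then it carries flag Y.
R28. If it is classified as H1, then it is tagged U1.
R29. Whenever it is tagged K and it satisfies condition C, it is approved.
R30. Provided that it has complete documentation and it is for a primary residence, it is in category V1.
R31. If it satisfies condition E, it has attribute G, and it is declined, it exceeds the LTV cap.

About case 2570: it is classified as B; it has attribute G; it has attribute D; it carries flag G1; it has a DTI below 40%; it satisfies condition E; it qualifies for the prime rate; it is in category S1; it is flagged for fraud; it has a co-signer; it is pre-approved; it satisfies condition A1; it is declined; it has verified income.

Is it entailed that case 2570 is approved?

Forward chaining from the given facts derives: is for a primary residence, is tagged K, carries flag U, has marker H, exceeds the LTV cap, has a credit score above the threshold, has a prior default, satisfies condition Z, is in category F, is tagged M, is in category V1, has attribute L, is in category X.
Rules concluding "it is approved": R23 needs "it is in state Q"; R29 needs "it satisfies condition C" — none of these are established.

No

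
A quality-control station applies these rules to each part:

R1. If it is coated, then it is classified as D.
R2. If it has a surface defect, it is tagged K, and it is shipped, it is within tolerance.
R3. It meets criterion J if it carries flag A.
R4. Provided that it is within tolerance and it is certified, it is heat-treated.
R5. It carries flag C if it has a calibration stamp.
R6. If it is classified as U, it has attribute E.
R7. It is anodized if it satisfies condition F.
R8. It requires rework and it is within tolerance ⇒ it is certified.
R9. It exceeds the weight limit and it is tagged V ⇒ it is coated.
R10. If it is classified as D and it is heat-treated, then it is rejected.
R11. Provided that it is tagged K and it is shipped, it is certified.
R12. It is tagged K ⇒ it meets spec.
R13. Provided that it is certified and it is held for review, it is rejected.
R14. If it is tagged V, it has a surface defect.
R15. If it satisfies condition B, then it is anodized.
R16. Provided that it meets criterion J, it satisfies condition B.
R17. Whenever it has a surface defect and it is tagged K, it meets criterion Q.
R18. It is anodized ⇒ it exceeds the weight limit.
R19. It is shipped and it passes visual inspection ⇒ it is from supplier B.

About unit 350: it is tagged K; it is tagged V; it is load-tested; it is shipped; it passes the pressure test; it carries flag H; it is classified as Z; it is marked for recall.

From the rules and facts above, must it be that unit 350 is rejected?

No

Forward chaining from the given facts derives: is certified, meets spec, has a surface defect, meets criterion Q, is within tolerance, is heat-treated.
Rules concluding "it is rejected": R10 needs "it is classified as D"; R13 needs "it is held for review" — none of these are established.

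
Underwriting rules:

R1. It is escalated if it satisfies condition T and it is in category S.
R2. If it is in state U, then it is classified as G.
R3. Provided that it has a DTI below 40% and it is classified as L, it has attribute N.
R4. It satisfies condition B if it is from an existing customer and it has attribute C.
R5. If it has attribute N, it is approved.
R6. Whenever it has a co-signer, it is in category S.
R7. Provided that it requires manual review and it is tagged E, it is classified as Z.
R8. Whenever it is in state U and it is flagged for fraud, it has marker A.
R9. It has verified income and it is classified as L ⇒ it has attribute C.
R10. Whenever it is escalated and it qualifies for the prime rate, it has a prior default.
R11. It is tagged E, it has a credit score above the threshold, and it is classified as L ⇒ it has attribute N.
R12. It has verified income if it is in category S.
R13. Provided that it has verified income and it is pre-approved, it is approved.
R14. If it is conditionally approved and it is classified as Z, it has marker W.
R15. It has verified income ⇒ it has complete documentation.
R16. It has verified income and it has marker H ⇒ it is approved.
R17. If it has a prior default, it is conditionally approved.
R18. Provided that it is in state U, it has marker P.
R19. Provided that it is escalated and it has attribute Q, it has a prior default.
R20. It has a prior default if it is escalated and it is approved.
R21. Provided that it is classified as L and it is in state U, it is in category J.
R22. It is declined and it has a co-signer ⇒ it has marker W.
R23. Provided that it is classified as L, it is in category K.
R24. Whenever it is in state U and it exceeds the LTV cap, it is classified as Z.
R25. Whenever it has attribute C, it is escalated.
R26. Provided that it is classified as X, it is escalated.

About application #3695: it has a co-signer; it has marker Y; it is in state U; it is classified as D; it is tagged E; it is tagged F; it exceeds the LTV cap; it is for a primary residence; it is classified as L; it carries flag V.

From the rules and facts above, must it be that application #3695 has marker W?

No

Forward chaining from the given facts derives: is classified as G, is in category S, has verified income, has complete documentation, has marker P, is in category J, is in category K, is classified as Z, has attribute C, is escalated.
Rules concluding "it has marker W": R14 needs "it is conditionally approved"; R22 needs "it is declined" — none of these are established.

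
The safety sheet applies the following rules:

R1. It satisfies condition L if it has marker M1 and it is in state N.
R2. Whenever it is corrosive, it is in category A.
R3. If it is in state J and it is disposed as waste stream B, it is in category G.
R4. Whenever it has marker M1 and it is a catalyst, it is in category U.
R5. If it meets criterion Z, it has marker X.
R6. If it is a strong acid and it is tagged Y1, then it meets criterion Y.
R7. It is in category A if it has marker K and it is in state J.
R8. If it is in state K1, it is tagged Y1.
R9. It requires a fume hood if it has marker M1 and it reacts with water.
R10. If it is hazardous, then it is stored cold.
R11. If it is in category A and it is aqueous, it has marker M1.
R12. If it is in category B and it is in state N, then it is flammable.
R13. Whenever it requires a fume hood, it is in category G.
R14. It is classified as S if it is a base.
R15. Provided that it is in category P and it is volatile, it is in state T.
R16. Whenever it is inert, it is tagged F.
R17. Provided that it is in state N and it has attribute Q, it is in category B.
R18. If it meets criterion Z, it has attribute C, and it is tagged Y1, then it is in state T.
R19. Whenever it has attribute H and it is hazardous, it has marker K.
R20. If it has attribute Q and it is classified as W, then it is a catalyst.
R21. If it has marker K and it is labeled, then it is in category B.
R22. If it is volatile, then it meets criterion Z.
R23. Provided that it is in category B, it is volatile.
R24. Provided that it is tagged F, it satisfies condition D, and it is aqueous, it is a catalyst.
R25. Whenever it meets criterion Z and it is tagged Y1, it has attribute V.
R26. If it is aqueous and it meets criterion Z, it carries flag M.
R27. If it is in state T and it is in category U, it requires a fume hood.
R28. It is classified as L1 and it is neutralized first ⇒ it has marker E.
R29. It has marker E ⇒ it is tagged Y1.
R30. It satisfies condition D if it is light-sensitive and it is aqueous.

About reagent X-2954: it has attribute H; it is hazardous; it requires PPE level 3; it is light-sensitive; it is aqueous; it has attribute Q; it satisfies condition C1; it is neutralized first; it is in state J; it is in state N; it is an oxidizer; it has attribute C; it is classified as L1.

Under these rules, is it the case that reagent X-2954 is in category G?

Forward chaining from the given facts derives: is stored cold, is in category B, has marker K, is volatile, has marker E, is tagged Y1, satisfies condition D, is in category A, has marker M1, is flammable, meets criterion Z, has attribute V, carries flag M, satisfies condition L, has marker X, is in state T.
Rules concluding "it is in category G": R3 needs "it is disposed as waste stream B"; R13 needs "it requires a fume hood" — none of these are established.

No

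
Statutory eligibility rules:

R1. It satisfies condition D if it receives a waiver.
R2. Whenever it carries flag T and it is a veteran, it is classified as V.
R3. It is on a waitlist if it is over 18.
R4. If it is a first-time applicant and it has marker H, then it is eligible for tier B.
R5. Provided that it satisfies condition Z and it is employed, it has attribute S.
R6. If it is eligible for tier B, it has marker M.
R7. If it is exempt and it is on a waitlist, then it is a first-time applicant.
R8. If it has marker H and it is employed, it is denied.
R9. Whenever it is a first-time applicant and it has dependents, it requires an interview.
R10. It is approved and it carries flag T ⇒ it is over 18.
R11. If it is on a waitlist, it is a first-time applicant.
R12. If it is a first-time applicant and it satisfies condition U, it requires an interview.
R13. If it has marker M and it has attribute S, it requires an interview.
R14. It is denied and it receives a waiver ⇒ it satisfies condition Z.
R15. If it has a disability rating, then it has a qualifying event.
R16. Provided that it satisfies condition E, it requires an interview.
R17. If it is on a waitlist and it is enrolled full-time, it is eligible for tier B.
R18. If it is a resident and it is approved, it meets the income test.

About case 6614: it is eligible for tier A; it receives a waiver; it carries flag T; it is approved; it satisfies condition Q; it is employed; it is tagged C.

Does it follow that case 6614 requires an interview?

Forward chaining from the given facts derives: satisfies condition D, is over 18, is on a waitlist, is a first-time applicant.
Rules concluding "it requires an interview": R9 needs "it has dependents"; R12 needs "it satisfies condition U"; R13 needs "it has marker M"; R16 needs "it satisfies condition E" — none of these are established.

No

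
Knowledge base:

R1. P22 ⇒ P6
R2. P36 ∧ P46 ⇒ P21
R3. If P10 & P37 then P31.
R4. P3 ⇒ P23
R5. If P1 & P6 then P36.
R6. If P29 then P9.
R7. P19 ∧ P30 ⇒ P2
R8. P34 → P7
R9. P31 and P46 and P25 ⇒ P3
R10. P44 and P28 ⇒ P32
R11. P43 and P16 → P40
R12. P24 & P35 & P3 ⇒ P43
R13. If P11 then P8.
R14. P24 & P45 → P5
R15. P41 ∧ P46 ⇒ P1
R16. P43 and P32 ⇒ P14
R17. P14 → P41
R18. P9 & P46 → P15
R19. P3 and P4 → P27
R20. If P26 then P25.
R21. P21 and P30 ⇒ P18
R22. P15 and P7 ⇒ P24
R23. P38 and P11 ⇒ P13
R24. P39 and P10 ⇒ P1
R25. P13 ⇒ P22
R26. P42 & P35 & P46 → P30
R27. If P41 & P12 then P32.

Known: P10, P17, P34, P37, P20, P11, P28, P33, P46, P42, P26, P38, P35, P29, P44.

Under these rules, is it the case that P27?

No

Forward chaining from the given facts derives: P31, P9, P7, P32, P8, P15, P25, P24, P13, P22, P30, P6, P3, P43, P14, P41, P23, P1, P36, P21, P18.
The only rule concluding P27 is R19, which needs P4; that is never established.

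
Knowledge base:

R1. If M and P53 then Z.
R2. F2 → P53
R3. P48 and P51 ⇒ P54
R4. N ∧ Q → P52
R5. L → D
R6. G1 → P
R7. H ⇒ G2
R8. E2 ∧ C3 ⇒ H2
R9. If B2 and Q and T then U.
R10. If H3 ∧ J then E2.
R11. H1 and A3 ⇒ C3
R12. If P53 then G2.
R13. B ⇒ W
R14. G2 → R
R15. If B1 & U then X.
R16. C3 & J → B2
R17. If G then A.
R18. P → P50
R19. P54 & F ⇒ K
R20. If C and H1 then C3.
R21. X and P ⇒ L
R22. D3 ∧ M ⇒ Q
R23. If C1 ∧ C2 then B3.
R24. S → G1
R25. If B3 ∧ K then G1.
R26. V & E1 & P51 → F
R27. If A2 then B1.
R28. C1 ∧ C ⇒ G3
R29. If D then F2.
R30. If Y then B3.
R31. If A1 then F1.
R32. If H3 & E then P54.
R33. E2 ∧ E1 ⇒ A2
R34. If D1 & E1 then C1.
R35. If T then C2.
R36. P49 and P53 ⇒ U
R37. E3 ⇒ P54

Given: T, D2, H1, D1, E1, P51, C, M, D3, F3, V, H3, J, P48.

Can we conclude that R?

P54  (by R3: P48, P51)
E2  (by R10: H3, J)
C3  (by R20: C, H1)
Q  (by R22: D3, M)
F  (by R26: V, E1, P51)
A2  (by R33: E2, E1)
C1  (by R34: D1, E1)
C2  (by R35: T)
B2  (by R16: C3, J)
K  (by R19: P54, F)
B3  (by R23: C1, C2)
G1  (by R25: B3, K)
B1  (by R27: A2)
P  (by R6: G1)
U  (by R9: B2, Q, T)
X  (by R15: B1, U)
L  (by R21: X, P)
D  (by R5: L)
F2  (by R29: D)
P53  (by R2: F2)
G2  (by R12: P53)
R  (by R14: G2)

Yes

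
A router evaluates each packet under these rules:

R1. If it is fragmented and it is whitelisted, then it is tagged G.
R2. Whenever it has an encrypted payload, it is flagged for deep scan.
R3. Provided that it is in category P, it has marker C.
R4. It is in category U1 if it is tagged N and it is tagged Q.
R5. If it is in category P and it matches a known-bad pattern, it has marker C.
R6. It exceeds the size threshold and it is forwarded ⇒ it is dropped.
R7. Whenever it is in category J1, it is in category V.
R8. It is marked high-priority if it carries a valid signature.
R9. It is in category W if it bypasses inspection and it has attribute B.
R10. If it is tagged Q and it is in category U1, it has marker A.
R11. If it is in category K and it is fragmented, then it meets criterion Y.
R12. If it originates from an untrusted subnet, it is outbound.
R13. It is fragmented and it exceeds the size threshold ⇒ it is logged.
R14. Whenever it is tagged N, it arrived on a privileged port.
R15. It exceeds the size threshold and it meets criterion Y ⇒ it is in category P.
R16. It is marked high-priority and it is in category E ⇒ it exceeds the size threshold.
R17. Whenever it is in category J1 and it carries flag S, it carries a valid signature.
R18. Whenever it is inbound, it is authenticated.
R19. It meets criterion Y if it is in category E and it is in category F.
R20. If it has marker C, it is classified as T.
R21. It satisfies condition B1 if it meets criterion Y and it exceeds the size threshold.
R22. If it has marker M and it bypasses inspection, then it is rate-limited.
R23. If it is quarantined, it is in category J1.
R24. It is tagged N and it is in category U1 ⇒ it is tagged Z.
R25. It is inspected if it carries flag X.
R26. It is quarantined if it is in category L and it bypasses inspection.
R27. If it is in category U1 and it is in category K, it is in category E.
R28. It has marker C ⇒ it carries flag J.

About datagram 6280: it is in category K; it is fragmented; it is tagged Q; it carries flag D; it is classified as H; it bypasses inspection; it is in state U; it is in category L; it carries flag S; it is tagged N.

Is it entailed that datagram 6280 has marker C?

By R4 (it is tagged N, it is tagged Q): it is in category U1.
By R11 (it is in category K, it is fragmented): it meets criterion Y.
By R26 (it is in category L, it bypasses inspection): it is quarantined.
By R27 (it is in category U1, it is in category K): it is in category E.
By R23 (it is quarantined): it is in category J1.
By R17 (it is in category J1, it carries flag S): it carries a valid signature.
By R8 (it carries a valid signature): it is marked high-priority.
By R16 (it is marked high-priority, it is in category E): it exceeds the size threshold.
By R15 (it exceeds the size threshold, it meets criterion Y): it is in category P.
By R3 (it is in category P): it has marker C.

Yes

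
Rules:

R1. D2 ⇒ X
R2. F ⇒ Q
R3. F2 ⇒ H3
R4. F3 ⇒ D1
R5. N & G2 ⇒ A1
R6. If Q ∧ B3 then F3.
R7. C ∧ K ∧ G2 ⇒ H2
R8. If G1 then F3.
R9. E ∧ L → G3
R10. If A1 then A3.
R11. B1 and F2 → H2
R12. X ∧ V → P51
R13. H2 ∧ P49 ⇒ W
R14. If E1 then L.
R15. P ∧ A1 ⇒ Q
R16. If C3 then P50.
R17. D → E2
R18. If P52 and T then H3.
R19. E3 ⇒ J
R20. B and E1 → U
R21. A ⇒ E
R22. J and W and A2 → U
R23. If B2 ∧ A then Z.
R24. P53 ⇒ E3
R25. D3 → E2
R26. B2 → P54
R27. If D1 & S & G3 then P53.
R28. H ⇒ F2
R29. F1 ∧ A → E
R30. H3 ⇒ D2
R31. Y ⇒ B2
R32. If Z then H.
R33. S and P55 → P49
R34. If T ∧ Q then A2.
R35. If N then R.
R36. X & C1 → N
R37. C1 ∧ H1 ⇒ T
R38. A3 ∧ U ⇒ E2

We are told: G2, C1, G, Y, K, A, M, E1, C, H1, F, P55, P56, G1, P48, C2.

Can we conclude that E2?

No

Forward chaining from the given facts derives: Q, H2, F3, L, E, B2, T, D1, G3, Z, P54, H, A2, F2, H3, D2, X, N, A1, A3, R.
Rules concluding E2: R17 needs D; R25 needs D3; R38 needs U — none of these are established.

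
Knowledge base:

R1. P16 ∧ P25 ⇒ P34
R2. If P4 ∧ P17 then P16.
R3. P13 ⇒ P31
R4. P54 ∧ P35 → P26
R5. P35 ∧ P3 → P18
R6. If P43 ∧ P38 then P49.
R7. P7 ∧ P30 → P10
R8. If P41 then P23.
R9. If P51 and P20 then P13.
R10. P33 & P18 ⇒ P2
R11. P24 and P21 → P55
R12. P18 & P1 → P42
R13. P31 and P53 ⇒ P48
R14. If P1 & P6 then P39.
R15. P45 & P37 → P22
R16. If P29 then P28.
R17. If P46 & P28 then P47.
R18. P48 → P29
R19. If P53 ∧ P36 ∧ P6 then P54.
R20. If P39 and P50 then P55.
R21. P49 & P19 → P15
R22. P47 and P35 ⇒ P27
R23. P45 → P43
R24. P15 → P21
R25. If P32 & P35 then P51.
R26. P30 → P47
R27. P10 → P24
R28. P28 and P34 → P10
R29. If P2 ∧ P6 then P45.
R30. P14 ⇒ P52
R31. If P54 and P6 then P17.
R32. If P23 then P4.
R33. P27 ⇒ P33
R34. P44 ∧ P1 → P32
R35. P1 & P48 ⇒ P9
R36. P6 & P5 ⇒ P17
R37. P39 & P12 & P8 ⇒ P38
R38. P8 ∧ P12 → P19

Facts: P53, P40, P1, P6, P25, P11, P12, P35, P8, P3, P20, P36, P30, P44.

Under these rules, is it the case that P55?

No

Forward chaining from the given facts derives: P18, P42, P39, P54, P47, P17, P32, P38, P19, P26, P27, P51, P33, P13, P2, P45, P31, P48, P29, P43, P9, P49, P28, P15, P21.
Rules concluding P55: R11 needs P24; R20 needs P50 — none of these are established.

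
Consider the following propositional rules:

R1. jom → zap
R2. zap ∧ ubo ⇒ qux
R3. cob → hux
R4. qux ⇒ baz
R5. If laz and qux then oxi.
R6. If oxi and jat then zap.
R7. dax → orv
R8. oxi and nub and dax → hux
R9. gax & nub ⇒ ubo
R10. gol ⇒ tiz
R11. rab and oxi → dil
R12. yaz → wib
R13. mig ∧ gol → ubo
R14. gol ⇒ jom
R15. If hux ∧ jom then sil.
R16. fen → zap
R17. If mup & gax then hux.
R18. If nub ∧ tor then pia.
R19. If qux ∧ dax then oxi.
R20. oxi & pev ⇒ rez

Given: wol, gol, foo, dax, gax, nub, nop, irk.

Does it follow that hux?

ubo  (by R9: gax, nub)
jom  (by R14: gol)
zap  (by R1: jom)
qux  (by R2: zap, ubo)
oxi  (by R19: qux, dax)
hux  (by R8: oxi, nub, dax)

Yes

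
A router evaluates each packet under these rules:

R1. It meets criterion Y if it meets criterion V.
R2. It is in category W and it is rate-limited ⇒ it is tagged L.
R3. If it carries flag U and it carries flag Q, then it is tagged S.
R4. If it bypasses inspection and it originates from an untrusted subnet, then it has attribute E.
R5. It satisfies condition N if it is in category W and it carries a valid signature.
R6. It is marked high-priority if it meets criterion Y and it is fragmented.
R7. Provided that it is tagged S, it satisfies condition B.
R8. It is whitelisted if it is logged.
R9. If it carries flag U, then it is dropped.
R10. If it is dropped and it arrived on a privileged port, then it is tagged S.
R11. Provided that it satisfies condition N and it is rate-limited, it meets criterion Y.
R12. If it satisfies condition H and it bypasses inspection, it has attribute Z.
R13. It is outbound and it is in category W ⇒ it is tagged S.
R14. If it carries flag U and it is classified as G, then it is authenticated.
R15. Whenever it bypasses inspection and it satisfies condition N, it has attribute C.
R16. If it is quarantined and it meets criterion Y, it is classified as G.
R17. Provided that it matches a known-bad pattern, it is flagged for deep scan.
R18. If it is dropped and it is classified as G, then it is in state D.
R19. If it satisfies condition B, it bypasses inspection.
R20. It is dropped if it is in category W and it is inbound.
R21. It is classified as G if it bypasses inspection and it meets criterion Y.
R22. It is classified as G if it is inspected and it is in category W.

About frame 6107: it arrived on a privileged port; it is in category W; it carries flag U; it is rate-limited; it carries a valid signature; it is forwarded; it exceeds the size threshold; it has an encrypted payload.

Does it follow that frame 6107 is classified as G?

By R5 (it is in category W, it carries a valid signature): it satisfies condition N.
By R9 (it carries flag U): it is dropped.
By R10 (it is dropped, it arrived on a privileged port): it is tagged S.
By R11 (it satisfies condition N, it is rate-limited): it meets criterion Y.
By R7 (it is tagged S): it satisfies condition B.
By R19 (it satisfies condition B): it bypasses inspection.
By R21 (it bypasses inspection, it meets criterion Y): it is classified as G.

Yes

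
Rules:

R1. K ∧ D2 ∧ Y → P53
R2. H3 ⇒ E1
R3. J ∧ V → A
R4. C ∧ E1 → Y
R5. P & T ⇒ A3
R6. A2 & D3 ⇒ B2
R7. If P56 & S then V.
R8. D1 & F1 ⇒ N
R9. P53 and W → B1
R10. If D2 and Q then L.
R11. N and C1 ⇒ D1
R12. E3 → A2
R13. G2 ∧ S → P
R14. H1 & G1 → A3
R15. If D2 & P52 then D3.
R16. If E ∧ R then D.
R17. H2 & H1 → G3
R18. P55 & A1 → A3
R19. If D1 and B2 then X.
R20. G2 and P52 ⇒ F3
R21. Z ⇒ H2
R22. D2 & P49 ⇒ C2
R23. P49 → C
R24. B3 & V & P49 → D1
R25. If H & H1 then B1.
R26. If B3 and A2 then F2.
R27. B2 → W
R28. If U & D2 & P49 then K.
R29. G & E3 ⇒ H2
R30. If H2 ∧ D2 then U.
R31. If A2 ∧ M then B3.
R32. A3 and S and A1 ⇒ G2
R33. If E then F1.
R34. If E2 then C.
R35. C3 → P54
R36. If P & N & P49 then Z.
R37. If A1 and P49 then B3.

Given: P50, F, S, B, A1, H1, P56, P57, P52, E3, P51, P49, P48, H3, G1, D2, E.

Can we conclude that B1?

Yes

E1  (by R2: H3)
V  (by R7: P56, S)
A2  (by R12: E3)
A3  (by R14: H1, G1)
D3  (by R15: D2, P52)
C  (by R23: P49)
G2  (by R32: A3, S, A1)
F1  (by R33: E)
B3  (by R37: A1, P49)
Y  (by R4: C, E1)
B2  (by R6: A2, D3)
P  (by R13: G2, S)
D1  (by R24: B3, V, P49)
W  (by R27: B2)
N  (by R8: D1, F1)
Z  (by R36: P, N, P49)
H2  (by R21: Z)
U  (by R30: H2, D2)
K  (by R28: U, D2, P49)
P53  (by R1: K, D2, Y)
B1  (by R9: P53, W)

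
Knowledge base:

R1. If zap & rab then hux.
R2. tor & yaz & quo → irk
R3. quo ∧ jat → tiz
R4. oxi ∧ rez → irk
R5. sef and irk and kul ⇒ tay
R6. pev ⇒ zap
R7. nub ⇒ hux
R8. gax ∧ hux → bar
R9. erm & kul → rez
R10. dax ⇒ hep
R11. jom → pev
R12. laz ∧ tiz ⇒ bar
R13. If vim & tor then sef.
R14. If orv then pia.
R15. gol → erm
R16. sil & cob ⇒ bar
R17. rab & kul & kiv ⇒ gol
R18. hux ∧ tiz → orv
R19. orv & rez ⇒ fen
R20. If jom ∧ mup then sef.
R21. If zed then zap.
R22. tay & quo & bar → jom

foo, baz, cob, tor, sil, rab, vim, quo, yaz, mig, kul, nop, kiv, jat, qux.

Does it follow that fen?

irk  (by R2: tor, yaz, quo)
tiz  (by R3: quo, jat)
sef  (by R13: vim, tor)
bar  (by R16: sil, cob)
gol  (by R17: rab, kul, kiv)
tay  (by R5: sef, irk, kul)
erm  (by R15: gol)
jom  (by R22: tay, quo, bar)
rez  (by R9: erm, kul)
pev  (by R11: jom)
zap  (by R6: pev)
hux  (by R1: zap, rab)
orv  (by R18: hux, tiz)
fen  (by R19: orv, rez)

Yes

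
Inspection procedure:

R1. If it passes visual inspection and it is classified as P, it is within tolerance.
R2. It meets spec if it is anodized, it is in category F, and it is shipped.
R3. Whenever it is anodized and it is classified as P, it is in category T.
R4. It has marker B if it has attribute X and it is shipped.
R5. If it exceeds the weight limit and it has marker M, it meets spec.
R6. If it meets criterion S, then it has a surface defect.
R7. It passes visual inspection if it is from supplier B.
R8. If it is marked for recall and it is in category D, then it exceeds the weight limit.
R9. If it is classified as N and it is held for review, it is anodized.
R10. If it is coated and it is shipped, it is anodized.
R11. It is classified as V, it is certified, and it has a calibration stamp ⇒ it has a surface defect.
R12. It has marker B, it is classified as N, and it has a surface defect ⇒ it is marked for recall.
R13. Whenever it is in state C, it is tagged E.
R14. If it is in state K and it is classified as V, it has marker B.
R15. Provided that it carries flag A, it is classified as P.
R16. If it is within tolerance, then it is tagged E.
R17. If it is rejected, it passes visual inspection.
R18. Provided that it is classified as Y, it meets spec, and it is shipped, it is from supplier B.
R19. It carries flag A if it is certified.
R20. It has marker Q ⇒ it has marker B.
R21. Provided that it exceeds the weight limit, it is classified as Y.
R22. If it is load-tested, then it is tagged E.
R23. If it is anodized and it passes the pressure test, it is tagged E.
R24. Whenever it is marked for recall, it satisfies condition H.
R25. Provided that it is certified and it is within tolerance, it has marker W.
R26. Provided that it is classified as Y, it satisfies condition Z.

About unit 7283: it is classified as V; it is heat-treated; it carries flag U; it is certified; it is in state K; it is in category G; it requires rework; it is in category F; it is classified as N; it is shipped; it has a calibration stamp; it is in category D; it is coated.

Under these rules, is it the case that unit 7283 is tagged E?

By R10 (it is coated, it is shipped): it is anodized.
By R11 (it is classified as V, it is certified, it has a calibration stamp): it has a surface defect.
By R14 (it is in state K, it is classified as V): it has marker B.
By R19 (it is certified): it carries flag A.
By R2 (it is anodized, it is in category F, it is shipped): it meets spec.
By R12 (it has marker B, it is classified as N, it has a surface defect): it is marked for recall.
By R15 (it carries flag A): it is classified as P.
By R8 (it is marked for recall, it is in category D): it exceeds the weight limit.
By R21 (it exceeds the weight limit): it is classified as Y.
By R18 (it is classified as Y, it meets spec, it is shipped): it is from supplier B.
By R7 (it is from supplier B): it passes visual inspection.
By R1 (it passes visual inspection, it is classified as P): it is within tolerance.
By R16 (it is within tolerance): it is tagged E.

Yes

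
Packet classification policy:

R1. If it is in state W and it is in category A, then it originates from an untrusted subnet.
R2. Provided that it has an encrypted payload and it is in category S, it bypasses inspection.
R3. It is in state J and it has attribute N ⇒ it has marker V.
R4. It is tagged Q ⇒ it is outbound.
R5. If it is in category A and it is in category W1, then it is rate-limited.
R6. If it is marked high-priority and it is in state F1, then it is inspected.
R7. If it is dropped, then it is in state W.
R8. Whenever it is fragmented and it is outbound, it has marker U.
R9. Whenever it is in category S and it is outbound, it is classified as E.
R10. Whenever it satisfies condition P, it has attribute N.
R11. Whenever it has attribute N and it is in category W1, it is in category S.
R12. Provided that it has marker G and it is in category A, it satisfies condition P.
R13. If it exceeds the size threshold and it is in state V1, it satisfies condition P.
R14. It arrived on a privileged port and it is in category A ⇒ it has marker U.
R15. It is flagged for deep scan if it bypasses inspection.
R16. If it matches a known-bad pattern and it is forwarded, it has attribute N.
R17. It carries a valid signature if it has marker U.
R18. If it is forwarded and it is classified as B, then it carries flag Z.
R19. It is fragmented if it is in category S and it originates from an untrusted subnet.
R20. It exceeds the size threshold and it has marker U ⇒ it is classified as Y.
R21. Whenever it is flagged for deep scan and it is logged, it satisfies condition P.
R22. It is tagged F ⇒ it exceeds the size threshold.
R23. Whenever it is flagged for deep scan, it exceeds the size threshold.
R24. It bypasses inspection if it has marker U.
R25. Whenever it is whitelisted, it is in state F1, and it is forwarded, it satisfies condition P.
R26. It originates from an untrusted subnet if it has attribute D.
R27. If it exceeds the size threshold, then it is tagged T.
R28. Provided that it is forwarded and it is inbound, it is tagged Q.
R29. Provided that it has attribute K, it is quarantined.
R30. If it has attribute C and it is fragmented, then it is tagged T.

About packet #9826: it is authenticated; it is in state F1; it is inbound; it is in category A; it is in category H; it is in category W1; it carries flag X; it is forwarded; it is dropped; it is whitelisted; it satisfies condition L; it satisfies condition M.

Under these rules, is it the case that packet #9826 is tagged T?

By R7 (it is dropped): it is in state W.
By R25 (it is whitelisted, it is in state F1, it is forwarded): it satisfies condition P.
By R28 (it is forwarded, it is inbound): it is tagged Q.
By R1 (it is in state W, it is in category A): it originates from an untrusted subnet.
By R4 (it is tagged Q): it is outbound.
By R10 (it satisfies condition P): it has attribute N.
By R11 (it has attribute N, it is in category W1): it is in category S.
By R19 (it is in category S, it originates from an untrusted subnet): it is fragmented.
By R8 (it is fragmented, it is outbound): it has marker U.
By R24 (it has marker U): it bypasses inspection.
By R15 (it bypasses inspection): it is flagged for deep scan.
By R23 (it is flagged for deep scan): it exceeds the size threshold.
By R27 (it exceeds the size threshold): it is tagged T.

Yes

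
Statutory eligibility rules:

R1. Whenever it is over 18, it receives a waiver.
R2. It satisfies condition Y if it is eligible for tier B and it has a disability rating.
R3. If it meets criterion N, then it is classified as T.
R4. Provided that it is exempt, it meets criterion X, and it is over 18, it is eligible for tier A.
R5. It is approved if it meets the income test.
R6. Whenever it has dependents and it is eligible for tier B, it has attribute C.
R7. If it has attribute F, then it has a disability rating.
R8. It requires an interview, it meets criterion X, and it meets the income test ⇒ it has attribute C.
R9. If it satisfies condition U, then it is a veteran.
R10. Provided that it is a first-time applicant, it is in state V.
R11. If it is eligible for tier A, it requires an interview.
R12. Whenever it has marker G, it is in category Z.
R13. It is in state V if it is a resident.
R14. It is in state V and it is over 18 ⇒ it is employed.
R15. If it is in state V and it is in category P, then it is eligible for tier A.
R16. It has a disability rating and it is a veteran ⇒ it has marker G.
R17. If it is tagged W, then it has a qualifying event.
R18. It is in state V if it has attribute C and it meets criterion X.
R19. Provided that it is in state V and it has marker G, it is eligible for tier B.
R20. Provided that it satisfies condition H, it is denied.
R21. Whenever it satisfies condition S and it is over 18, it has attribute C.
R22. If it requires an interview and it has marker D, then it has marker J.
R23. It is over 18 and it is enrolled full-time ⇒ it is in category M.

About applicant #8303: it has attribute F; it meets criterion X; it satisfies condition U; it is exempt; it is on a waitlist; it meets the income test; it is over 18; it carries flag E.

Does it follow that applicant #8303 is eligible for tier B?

By R4 (it is exempt, it meets criterion X, it is over 18): it is eligible for tier A.
By R7 (it has attribute F): it has a disability rating.
By R9 (it satisfies condition U): it is a veteran.
By R11 (it is eligible for tier A): it requires an interview.
By R16 (it has a disability rating, it is a veteran): it has marker G.
By R8 (it requires an interview, it meets criterion X, it meets the income test): it has attribute C.
By R18 (it has attribute C, it meets criterion X): it is in state V.
By R19 (it is in state V, it has marker G): it is eligible for tier B.

Yes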